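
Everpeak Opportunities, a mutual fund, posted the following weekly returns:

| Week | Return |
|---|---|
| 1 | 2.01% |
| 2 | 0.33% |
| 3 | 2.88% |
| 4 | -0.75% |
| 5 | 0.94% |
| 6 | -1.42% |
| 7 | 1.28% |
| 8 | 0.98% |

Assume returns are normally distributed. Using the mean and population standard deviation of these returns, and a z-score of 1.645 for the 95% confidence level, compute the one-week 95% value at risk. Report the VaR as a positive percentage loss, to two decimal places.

Mean return r̄ = 6.250 / 8 = 0.7813%
Σ(r − r̄)² = 13.6219; population σ = √(13.6219/8) = 1.3049%
VaR = −(r̄ − z·σ) = −(0.7813 − 1.645 × 1.3049) = −(-1.3653) = 1.3653%

1.37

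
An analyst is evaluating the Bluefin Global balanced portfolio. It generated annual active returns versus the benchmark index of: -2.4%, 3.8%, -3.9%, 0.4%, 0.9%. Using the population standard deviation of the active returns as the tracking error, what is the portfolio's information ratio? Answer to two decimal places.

-0.09

r̄ = (-2.4 + 3.8 − 3.9 + 0.4 + 0.9) / 5 = -1.20 / 5 = -0.2400%
Σ(r − r̄)² = (-2.4 − (-0.2400))² + (3.8 − (-0.2400))² + … = 36.0920
population σ = √(36.0920 / 5) = √7.2184 = 2.6867%
IR = r̄ / tracking error = -0.2400 / 2.6867 = -0.0893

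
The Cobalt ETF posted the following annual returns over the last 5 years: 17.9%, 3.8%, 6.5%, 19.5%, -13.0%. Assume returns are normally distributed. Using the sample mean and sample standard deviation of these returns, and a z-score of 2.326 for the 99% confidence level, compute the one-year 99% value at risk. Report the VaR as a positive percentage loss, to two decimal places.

μ = (17.9 + 3.8 + 6.5 + 19.5 − 13) / 5 = 34.70 / 5 = 6.9400%
Σ(r − μ)² = (17.9 − 6.9400)² + (3.8 − 6.9400)² + (6.5 − 6.9400)² + … = 685.5320
sample σ = √(685.5320 / 4) = √171.3830 = 13.0913%
VaR = −(μ − z·σ) = −(6.9400 − 2.326 × 13.0913) = −(-23.5104) = 23.5104%

23.51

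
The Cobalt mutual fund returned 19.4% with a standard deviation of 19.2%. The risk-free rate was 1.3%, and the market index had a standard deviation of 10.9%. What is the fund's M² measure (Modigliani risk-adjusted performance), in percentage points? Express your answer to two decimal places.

Sharpe = (Rp − Rf) / σp = (19.4% − 1.3%) / 19.2% = 0.9427
M² = Rf + Sharpe × σm = 1.3% + 0.9427 × 10.9% = 11.5754%

11.58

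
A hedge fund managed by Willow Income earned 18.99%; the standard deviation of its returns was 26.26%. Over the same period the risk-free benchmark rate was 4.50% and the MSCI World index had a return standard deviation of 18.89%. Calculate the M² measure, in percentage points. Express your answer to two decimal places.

Sharpe = (Rp − Rf) / σp = (18.99% − 4.50%) / 26.26% = 0.5518
M² = Rf + Sharpe × σm = 4.50% + 0.5518 × 18.89% = 14.9235%

14.92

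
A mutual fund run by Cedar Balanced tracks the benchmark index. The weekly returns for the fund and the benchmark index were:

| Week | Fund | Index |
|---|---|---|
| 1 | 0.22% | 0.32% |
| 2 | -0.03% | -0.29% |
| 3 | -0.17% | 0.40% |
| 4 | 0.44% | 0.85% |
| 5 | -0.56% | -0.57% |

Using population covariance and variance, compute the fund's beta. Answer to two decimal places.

0.56

r̄p = -0.0200%,  r̄m = 0.1420%
Cov = Σ(rp − r̄p)(rm − r̄m) / 5 = 0.1437
Var(rm) = Σ(rm − r̄m)² / 5 = 0.2586
β = Cov / Var = 0.1437 / 0.2586 = 0.5557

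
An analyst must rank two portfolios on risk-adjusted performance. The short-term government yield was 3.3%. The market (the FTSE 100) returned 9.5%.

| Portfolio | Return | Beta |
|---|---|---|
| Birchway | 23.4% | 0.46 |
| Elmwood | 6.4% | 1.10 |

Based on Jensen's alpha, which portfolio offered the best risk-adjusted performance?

Birchway: α = 23.4% − [3.3% + 0.46 × (9.5% − 3.3%)] = 17.248
Elmwood: α = 6.4% − [3.3% + 1.10 × (9.5% − 3.3%)] = -3.720
Highest: Birchway (17.248).

Birchway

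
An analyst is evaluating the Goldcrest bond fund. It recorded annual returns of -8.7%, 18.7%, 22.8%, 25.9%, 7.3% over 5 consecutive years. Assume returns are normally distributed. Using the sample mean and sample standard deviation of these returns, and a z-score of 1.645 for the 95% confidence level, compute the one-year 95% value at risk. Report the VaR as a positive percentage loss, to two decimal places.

r̄ = (-8.7 + 18.7 + 22.8 + 25.9 + 7.3) / 5 = 66.00 / 5 = 13.2000%
Σ(r − r̄)² = (-8.7 − 13.2000)² + (18.7 − 13.2000)² + (22.8 − 13.2000)² + … = 798.1200
sample σ = √(798.1200 / 4) = √199.5300 = 14.1255%
VaR = −(r̄ − z·σ) = −(13.2000 − 1.645 × 14.1255) = −(-10.0364) = 10.0364%

10.04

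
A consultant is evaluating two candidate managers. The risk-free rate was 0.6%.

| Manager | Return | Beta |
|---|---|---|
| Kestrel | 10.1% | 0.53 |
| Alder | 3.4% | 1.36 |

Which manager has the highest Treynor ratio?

Kestrel: Treynor = (10.1% − 0.6%) / 0.53 = 17.925
Alder: Treynor = (3.4% − 0.6%) / 1.36 = 2.059
Highest: Kestrel (17.925).

Kestrel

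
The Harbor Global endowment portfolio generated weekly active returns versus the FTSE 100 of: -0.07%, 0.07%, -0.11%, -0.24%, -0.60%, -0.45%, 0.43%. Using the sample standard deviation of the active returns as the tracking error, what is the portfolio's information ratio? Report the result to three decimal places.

-0.408

Mean return r̄ = -0.970 / 7 = -0.1386%
Sample σ = √[Σ(r − r̄)² / 6] = √[0.6925 / 6] = √0.1154 = 0.3397%
IR = r̄ / tracking error = -0.1386 / 0.3397 = -0.4080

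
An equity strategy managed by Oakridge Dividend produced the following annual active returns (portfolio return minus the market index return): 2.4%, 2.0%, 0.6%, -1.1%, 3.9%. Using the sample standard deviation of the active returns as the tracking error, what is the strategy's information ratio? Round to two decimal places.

r̄ = (2.4 + 2 + 0.6 − 1.1 + 3.9) / 5 = 1.5600%
Sample σ = √[Σ(r − r̄)² / 4] = √[14.3720 / 4] = √3.5930 = 1.8955%
IR = r̄ / tracking error = 1.5600 / 1.8955 = 0.8230

0.82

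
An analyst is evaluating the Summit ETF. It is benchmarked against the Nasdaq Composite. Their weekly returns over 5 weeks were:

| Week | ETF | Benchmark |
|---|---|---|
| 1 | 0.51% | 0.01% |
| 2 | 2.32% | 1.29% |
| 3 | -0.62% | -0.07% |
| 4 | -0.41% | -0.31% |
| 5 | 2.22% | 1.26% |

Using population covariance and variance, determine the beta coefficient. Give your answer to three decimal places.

r̄p = 0.8040%,  r̄m = 0.4360%
Cov = Σ(rp − r̄p)(rm − r̄m) / 5 = 0.8426
Var(rm) = Σ(rm − r̄m)² / 5 = 0.4805
β = Cov / Var = 0.8426 / 0.4805 = 1.7536

1.754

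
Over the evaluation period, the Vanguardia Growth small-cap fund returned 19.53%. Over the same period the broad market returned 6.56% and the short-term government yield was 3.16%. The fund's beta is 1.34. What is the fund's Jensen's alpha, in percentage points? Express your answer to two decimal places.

CAPM expected return = Rf + β(Rm − Rf) = 3.16% + 1.34 × (6.56% − 3.16%) = 3.16 + 1.34 × 3.40 = 7.7160%
Jensen's α = Rp − E[R] = 19.53% − 7.7160% = 11.8140

11.81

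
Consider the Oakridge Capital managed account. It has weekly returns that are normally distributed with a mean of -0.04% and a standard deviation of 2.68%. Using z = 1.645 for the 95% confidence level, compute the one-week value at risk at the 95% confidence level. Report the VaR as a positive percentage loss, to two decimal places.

4.45

VaR (as % loss) = −(μ − z·σ) = −(-0.04% − 1.645 × 2.68%) = −(-4.4486%) = 4.4486%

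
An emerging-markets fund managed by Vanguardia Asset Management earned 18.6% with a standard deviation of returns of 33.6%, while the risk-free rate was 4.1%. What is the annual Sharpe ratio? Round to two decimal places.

Sharpe = (Rp − Rf) / σp = (18.6% − 4.1%) / 33.6% = 14.50% / 33.6% = 0.4315

0.43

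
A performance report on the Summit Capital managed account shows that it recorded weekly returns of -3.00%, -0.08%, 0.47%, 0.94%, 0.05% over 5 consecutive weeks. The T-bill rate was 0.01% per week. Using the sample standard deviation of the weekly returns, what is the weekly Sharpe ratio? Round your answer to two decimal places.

-0.22

r̄ = (-3 − 0.08 + 0.47 + 0.94 + 0.05) / 5 = -0.3240%
Σ(r − r̄)² = 9.5885; sample σ = √(9.5885/4) = 1.5483%
Sharpe = (r̄ − rf) / σ = (-0.3240 − 0.01) / 1.5483 = -0.3340 / 1.5483 = -0.2157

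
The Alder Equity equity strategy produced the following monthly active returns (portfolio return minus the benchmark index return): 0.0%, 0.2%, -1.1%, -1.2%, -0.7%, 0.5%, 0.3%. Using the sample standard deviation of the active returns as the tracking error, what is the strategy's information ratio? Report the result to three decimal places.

-0.408

μ = (0 + 0.2 − 1.1 − 1.2 − 0.7 + 0.5 + 0.3) / 7 = -2.00 / 7 = -0.2857%
Sample σ = √[Σ(r − μ)² / 6] = √[2.9486 / 6] = √0.4914 = 0.7010%
IR = μ / tracking error = -0.2857 / 0.7010 = -0.4076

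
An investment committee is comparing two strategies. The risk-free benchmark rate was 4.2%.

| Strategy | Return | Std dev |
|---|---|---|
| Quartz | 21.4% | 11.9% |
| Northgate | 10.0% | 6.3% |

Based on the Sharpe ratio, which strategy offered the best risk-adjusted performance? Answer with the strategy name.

Quartz

Quartz: Sharpe ratio = (21.4% − 4.2%) / 11.9% = 1.445
Northgate: Sharpe ratio = (10.0% − 4.2%) / 6.3% = 0.921
Highest: Quartz (1.445).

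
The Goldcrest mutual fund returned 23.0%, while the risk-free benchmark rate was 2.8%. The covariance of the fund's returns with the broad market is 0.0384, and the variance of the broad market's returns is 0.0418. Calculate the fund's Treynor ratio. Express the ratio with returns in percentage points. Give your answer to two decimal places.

21.99

β = Cov / Var = 0.0384 / 0.0418 = 0.9187
Treynor = (Rp − Rf) / β = (23.0% − 2.8%) / 0.9187 = 20.20 / 0.9187 = 21.9876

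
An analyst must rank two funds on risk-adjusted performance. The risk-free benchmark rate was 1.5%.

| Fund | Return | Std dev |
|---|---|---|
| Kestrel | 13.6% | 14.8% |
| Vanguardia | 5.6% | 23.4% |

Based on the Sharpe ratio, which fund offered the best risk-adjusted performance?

Kestrel

Kestrel: Sharpe ratio = (13.6% − 1.5%) / 14.8% = 0.818
Vanguardia: Sharpe ratio = (5.6% − 1.5%) / 23.4% = 0.175
Highest: Kestrel (0.818).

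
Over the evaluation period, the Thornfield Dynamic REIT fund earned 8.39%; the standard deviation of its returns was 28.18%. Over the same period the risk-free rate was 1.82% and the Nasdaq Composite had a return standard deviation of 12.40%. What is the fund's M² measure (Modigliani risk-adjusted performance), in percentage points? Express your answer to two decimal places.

Sharpe = (Rp − Rf) / σp = (8.39% − 1.82%) / 28.18% = 0.2331
M² = Rf + Sharpe × σm = 1.82% + 0.2331 × 12.40% = 4.7104%

4.71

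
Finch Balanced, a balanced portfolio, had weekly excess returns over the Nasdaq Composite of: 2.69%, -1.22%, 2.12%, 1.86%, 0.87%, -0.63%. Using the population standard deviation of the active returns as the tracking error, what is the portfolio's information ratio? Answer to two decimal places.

r̄ = (2.69 − 1.22 + 2.12 + 1.86 + 0.87 − 0.63) / 6 = 0.9483%
Σ(r − r̄)² = 12.4363; population σ = √(12.4363/6) = 1.4397%
IR = r̄ / tracking error = 0.9483 / 1.4397 = 0.6587

0.66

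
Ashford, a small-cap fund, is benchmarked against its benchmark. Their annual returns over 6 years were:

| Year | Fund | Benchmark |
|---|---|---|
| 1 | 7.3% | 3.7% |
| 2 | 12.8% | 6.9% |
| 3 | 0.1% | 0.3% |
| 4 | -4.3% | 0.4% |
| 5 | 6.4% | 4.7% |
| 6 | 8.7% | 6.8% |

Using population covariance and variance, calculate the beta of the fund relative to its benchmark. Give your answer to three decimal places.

1.968

r̄p = 5.1667%,  r̄m = 3.8000%
Cov = Σ(rp − r̄p)(rm − r̄m) / 6 = 14.1800
Var(rm) = Σ(rm − r̄m)² / 6 = 7.2067
β = Cov / Var = 14.1800 / 7.2067 = 1.9676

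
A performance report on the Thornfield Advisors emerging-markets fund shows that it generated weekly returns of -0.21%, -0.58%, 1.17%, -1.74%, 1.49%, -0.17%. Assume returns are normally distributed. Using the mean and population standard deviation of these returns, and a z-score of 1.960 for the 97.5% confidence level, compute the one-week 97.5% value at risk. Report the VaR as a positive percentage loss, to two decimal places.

μ = (-0.21 − 0.58 + 1.17 − 1.74 + 1.49 − 0.17) / 6 = -0.0067%
Σ(r − μ)² = 7.0257; population σ = √(7.0257/6) = 1.0821%
VaR = −(μ − z·σ) = −(-0.0067 − 1.960 × 1.0821) = −(-2.1276) = 2.1276%

2.13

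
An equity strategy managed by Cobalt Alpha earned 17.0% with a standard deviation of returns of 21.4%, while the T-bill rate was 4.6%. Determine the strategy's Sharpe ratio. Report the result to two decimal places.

0.58

Sharpe = (Rp − Rf) / σp = (17.0% − 4.6%) / 21.4% = 12.40% / 21.4% = 0.5794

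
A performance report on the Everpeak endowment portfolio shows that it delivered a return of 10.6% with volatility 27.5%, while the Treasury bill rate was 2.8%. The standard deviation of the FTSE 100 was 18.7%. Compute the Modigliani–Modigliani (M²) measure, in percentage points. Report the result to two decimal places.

8.10

Sharpe = (Rp − Rf) / σp = (10.6% − 2.8%) / 27.5% = 0.2836
M² = Rf + Sharpe × σm = 2.8% + 0.2836 × 18.7% = 8.1033%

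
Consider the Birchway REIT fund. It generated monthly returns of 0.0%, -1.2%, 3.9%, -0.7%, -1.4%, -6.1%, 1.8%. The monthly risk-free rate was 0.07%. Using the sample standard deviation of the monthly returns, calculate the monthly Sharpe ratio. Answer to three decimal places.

r̄ = (0 − 1.2 + 3.9 − 0.7 − 1.4 − 6.1 + 1.8) / 7 = -3.70 / 7 = -0.5286%
Σ(r − r̄)² = 57.5943; sample σ = √(57.5943/6) = 3.0982%
Sharpe = (r̄ − rf) / σ = (-0.5286 − 0.07) / 3.0982 = -0.5986 / 3.0982 = -0.1932

-0.193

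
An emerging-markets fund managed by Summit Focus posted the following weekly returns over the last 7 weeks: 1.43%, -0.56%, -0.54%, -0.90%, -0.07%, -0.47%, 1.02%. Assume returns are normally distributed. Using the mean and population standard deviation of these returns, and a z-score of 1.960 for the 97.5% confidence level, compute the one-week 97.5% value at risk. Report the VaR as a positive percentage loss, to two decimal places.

r̄ = (1.43 − 0.56 − 0.54 − 0.9 − 0.07 − 0.47 + 1.02) / 7 = -0.090 / 7 = -0.0129%
Σ(r − r̄)² = 4.7251; population σ = √(4.7251/7) = 0.8216%
VaR = −(r̄ − z·σ) = −(-0.0129 − 1.960 × 0.8216) = −(-1.6232) = 1.6232%

1.62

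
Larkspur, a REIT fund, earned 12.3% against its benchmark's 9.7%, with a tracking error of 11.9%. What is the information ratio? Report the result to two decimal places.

IR = (Rp − Rb) / TE = (12.3% − 9.7%) / 11.9% = 2.60% / 11.9% = 0.2185

0.22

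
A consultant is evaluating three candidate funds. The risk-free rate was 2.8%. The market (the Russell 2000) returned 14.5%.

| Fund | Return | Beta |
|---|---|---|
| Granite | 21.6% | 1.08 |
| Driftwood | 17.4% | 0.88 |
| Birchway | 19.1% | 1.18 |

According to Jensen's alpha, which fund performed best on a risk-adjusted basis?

Granite

Granite: α = 21.6% − [2.8% + 1.08 × (14.5% − 2.8%)] = 6.164
Driftwood: α = 17.4% − [2.8% + 0.88 × (14.5% − 2.8%)] = 4.304
Birchway: α = 19.1% − [2.8% + 1.18 × (14.5% − 2.8%)] = 2.494
Highest: Granite (6.164).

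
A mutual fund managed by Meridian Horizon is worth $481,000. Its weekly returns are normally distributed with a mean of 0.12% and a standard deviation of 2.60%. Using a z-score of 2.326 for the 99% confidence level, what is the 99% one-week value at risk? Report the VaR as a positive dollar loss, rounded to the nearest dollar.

$28,512

Return at the 99% tail: μ − z·σ = 0.12% − 2.326 × 2.60% = 0.12 − 6.0476 = -5.9276%
VaR = −(-5.9276%) × $481,000 = 5.9276% × $481,000 = $28,512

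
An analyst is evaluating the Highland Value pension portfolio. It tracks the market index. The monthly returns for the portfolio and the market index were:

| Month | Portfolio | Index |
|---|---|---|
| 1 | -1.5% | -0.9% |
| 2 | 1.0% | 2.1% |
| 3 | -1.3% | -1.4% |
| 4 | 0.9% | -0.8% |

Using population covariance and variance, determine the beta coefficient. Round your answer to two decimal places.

r̄p = -0.2250%,  r̄m = -0.2500%
Cov = Σ(rp − r̄p)(rm − r̄m) / 4 = 1.0813
Var(rm) = Σ(rm − r̄m)² / 4 = 1.8925
β = Cov / Var = 1.0813 / 1.8925 = 0.5714

0.57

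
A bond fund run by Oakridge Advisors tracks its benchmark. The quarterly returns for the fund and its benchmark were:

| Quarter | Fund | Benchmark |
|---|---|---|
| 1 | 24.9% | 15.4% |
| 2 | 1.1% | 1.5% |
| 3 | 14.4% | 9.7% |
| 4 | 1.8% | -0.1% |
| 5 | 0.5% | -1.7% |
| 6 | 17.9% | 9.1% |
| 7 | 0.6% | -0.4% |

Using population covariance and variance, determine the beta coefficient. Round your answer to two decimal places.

1.52

r̄p = 8.7429%,  r̄m = 4.7857%
Cov = Σ(rp − r̄p)(rm − r̄m) / 7 = 56.2178
Var(rm) = Σ(rm − r̄m)² / 7 = 37.0069
β = Cov / Var = 56.2178 / 37.0069 = 1.5191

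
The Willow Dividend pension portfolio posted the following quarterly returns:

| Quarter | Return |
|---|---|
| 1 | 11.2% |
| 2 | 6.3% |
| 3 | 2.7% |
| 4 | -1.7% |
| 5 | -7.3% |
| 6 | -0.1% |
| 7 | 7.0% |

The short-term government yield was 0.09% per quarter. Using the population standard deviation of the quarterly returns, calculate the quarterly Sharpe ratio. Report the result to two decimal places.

r̄ = (11.2 + 6.3 + 2.7 − 1.7 − 7.3 − 0.1 + 7) / 7 = 2.5857%
Σ(r − r̄)² = 230.8086; population σ = √(230.8086/7) = 5.7422%
Sharpe = (r̄ − rf) / σ = (2.5857 − 0.09) / 5.7422 = 2.4957 / 5.7422 = 0.4346

0.43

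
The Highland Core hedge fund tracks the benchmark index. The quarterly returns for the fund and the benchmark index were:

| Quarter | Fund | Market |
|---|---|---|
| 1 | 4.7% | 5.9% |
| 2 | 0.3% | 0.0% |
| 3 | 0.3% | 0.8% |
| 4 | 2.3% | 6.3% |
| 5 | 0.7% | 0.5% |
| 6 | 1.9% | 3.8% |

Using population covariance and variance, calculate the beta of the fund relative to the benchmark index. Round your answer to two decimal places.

0.52

r̄p = 1.7000%,  r̄m = 2.8833%
Cov = Σ(rp − r̄p)(rm − r̄m) / 6 = 3.4367
Var(rm) = Σ(rm − r̄m)² / 6 = 6.6581
β = Cov / Var = 3.4367 / 6.6581 = 0.5162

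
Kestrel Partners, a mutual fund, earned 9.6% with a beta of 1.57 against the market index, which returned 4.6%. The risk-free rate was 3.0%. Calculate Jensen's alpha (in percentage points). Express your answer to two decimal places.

4.09

CAPM expected return = Rf + β(Rm − Rf) = 3.0% + 1.57 × (4.6% − 3.0%) = 3 + 1.57 × 1.60 = 5.5120%
Jensen's α = Rp − E[R] = 9.6% − 5.5120% = 4.0880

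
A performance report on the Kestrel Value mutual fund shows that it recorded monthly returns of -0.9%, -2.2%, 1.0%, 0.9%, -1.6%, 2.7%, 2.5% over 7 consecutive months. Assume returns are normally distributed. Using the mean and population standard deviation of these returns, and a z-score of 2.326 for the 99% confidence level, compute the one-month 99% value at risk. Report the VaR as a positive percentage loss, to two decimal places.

3.85

r̄ = (-0.9 − 2.2 + 1 + 0.9 − 1.6 + 2.7 + 2.5) / 7 = 0.3429%
Population std dev = √[22.7371 / 7] = 1.8023%
VaR = −(r̄ − z·σ) = −(0.3429 − 2.326 × 1.8023) = −(-3.8492) = 3.8492%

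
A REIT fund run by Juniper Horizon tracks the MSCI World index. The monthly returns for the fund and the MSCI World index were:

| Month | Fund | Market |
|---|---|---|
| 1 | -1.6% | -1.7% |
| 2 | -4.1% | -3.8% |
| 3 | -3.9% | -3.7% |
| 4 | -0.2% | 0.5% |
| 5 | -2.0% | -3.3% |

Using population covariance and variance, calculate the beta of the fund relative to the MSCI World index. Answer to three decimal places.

0.817

r̄p = -2.3600%,  r̄m = -2.4000%
Cov = Σ(rp − r̄p)(rm − r̄m) / 5 = 2.1820
Var(rm) = Σ(rm − r̄m)² / 5 = 2.6720
β = Cov / Var = 2.1820 / 2.6720 = 0.8166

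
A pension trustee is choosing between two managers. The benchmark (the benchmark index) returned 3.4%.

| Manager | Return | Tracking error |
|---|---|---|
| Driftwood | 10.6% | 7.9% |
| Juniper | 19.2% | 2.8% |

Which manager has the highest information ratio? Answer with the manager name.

Driftwood: IR = (10.6% − 3.4%) / 7.9% = 0.911
Juniper: IR = (19.2% − 3.4%) / 2.8% = 5.643
Highest: Juniper (5.643).

Juniper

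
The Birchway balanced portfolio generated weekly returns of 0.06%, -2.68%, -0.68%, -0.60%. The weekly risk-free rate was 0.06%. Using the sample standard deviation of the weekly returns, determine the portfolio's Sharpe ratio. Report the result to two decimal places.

μ = (0.06 − 2.68 − 0.68 − 0.6) / 4 = -0.9750%
Σ(r − μ)² = 4.2059; sample σ = √(4.2059/3) = 1.1840%
Sharpe = (μ − rf) / σ = (-0.9750 − 0.06) / 1.1840 = -1.0350 / 1.1840 = -0.8742

-0.87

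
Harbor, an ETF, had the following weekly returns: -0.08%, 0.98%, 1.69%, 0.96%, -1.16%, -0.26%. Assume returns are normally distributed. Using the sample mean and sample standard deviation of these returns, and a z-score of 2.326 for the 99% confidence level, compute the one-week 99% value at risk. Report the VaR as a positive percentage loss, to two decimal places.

r̄ = (-0.08 + 0.98 + 1.69 + 0.96 − 1.16 − 0.26) / 6 = 2.130 / 6 = 0.3550%
Sample σ = √[Σ(r − r̄)² / 5] = √[5.4016 / 5] = √1.0803 = 1.0394%
VaR = −(r̄ − z·σ) = −(0.3550 − 2.326 × 1.0394) = −(-2.0626) = 2.0626%

2.06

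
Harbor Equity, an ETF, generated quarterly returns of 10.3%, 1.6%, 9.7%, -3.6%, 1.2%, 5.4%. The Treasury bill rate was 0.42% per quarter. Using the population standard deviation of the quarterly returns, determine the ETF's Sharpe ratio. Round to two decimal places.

r̄ = (10.3 + 1.6 + 9.7 − 3.6 + 1.2 + 5.4) / 6 = 4.1000%
Population σ = √[Σ(r − r̄)² / 6] = √[145.4400 / 6] = √24.2400 = 4.9234%
Sharpe = (r̄ − rf) / σ = (4.1000 − 0.42) / 4.9234 = 3.6800 / 4.9234 = 0.7475

0.75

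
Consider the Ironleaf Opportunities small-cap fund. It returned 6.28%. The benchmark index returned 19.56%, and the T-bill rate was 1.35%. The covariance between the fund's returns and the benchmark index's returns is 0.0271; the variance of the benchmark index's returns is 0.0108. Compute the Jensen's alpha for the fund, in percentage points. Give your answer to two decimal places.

-40.76

β = Cov / Var = 0.0271 / 0.0108 = 2.5093
E[R] = Rf + β(Rm − Rf) = 1.35% + 2.5093 × (19.56% − 1.35%) = 47.0444%
α = Rp − E[R] = 6.28% − 47.0444% = -40.7644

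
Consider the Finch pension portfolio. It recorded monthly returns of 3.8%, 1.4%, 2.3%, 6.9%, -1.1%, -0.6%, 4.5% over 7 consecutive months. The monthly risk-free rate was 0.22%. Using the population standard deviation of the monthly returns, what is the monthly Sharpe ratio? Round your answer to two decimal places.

0.85

μ = (3.8 + 1.4 + 2.3 + 6.9 − 1.1 − 0.6 + 4.5) / 7 = 17.20 / 7 = 2.4571%
Σ(r − μ)² = (3.8 − 2.4571)² + (1.4 − 2.4571)² + (2.3 − 2.4571)² + … = 48.8571
σ = √[48.8571 / 7] = 2.6419%
Sharpe = (μ − rf) / σ = (2.4571 − 0.22) / 2.6419 = 2.2371 / 2.6419 = 0.8468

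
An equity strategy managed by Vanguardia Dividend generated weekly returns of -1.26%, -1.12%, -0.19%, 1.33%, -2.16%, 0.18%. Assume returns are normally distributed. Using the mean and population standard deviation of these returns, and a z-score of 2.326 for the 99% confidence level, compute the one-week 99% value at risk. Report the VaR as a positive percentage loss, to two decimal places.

3.16

Mean return r̄ = -3.220 / 6 = -0.5367%
Σ(r − r̄)² = 7.6169; population σ = √(7.6169/6) = 1.1267%
VaR = −(r̄ − z·σ) = −(-0.5367 − 2.326 × 1.1267) = −(-3.1574) = 3.1574%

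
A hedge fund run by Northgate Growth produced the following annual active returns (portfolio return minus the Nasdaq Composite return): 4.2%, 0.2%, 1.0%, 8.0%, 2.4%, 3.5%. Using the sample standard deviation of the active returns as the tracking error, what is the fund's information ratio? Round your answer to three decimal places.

1.158

μ = (4.2 + 0.2 + 1 + 8 + 2.4 + 3.5) / 6 = 19.30 / 6 = 3.2167%
Σ(r − μ)² = 38.6083; sample σ = √(38.6083/5) = 2.7788%
IR = μ / tracking error = 3.2167 / 2.7788 = 1.1576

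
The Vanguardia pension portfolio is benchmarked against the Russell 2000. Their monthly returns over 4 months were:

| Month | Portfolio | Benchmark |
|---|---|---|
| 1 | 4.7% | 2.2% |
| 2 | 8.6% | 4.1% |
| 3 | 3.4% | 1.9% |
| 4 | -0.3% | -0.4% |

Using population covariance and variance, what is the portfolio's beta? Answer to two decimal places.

r̄p = 4.1000%,  r̄m = 1.9500%
Cov = Σ(rp − r̄p)(rm − r̄m) / 4 = 5.0500
Var(rm) = Σ(rm − r̄m)² / 4 = 2.5525
β = Cov / Var = 5.0500 / 2.5525 = 1.9785

1.98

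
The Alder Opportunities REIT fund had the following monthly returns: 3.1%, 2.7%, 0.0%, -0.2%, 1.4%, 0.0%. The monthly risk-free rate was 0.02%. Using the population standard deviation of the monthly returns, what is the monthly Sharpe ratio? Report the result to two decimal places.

r̄ = (3.1 + 2.7 + 0 − 0.2 + 1.4 + 0) / 6 = 7.00 / 6 = 1.1667%
Σ(r − r̄)² = 10.7333; population σ = √(10.7333/6) = 1.3375%
Sharpe = (r̄ − rf) / σ = (1.1667 − 0.02) / 1.3375 = 1.1467 / 1.3375 = 0.8573

0.86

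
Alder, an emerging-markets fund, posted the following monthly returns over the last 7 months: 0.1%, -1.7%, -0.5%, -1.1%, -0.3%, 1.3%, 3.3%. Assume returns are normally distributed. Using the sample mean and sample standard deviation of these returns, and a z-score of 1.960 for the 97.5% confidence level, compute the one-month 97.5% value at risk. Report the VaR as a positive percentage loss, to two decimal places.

r̄ = (0.1 − 1.7 − 0.5 − 1.1 − 0.3 + 1.3 + 3.3) / 7 = 0.1571%
Σ(r − r̄)² = 16.8571; sample σ = √(16.8571/6) = 1.6762%
VaR = −(r̄ − z·σ) = −(0.1571 − 1.960 × 1.6762) = −(-3.1283) = 3.1283%

3.13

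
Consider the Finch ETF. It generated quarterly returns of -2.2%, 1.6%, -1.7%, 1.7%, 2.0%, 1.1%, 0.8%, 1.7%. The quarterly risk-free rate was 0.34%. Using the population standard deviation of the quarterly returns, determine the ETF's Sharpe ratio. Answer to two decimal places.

0.19

μ = (-2.2 + 1.6 − 1.7 + 1.7 + 2 + 1.1 + 0.8 + 1.7) / 8 = 0.6250%
Σ(r − μ)² = (-2.2 − 0.6250)² + (1.6 − 0.6250)² + (-1.7 − 0.6250)² + … = 18.7950
population σ = √(18.7950 / 8) = √2.3494 = 1.5328%
Sharpe = (μ − rf) / σ = (0.6250 − 0.34) / 1.5328 = 0.2850 / 1.5328 = 0.1859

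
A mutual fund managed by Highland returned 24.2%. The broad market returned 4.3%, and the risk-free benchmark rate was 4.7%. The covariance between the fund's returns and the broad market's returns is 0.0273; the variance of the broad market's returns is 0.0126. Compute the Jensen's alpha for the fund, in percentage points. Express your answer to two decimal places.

20.37

β = Cov / Var = 0.0273 / 0.0126 = 2.1667
E[R] = Rf + β(Rm − Rf) = 4.7% + 2.1667 × (4.3% − 4.7%) = 3.8333%
α = Rp − E[R] = 24.2% − 3.8333% = 20.3667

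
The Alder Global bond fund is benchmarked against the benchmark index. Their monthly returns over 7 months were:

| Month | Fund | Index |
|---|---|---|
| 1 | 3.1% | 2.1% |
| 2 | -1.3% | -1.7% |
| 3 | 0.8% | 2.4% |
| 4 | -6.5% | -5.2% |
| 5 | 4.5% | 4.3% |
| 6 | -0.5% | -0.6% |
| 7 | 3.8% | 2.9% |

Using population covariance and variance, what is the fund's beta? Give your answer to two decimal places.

1.12

r̄p = 0.5571%,  r̄m = 0.6000%
Cov = Σ(rp − r̄p)(rm − r̄m) / 7 = 10.3957
Var(rm) = Σ(rm − r̄m)² / 7 = 9.2629
β = Cov / Var = 10.3957 / 9.2629 = 1.1223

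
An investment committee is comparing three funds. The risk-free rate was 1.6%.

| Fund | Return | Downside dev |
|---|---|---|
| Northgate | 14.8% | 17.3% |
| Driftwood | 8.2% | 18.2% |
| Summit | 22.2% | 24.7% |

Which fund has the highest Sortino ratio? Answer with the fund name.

Northgate: Sortino ratio = (14.8% − 1.6%) / 17.3% = 0.763
Driftwood: Sortino ratio = (8.2% − 1.6%) / 18.2% = 0.363
Summit: Sortino ratio = (22.2% − 1.6%) / 24.7% = 0.834
Highest: Summit (0.834).

Summit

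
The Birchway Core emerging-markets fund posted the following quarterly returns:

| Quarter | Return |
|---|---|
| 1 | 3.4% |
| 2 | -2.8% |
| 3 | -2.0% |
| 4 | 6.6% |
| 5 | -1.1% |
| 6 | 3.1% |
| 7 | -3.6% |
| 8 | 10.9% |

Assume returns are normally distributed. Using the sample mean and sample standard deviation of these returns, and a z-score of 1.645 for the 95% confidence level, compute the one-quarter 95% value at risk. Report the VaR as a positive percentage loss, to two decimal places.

6.60

r̄ = (3.4 − 2.8 − 2 + 6.6 − 1.1 + 3.1 − 3.6 + 10.9) / 8 = 1.8125%
Σ(r − r̄)² = (3.4 − 1.8125)² + (-2.8 − 1.8125)² + (-2 − 1.8125)² + … = 183.2688
σ = √[183.2688 / 7] = 5.1168%
VaR = −(r̄ − z·σ) = −(1.8125 − 1.645 × 5.1168) = −(-6.6046) = 6.6046%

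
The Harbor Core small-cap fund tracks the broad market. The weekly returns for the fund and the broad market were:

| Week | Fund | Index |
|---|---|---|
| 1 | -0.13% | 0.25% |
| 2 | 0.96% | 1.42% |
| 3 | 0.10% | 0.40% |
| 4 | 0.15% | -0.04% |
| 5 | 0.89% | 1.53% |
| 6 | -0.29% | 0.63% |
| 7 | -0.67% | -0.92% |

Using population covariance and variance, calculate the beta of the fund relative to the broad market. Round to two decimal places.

r̄p = 0.1443%,  r̄m = 0.4671%
Cov = Σ(rp − r̄p)(rm − r̄m) / 7 = 0.3840
Var(rm) = Σ(rm − r̄m)² / 7 = 0.6139
β = Cov / Var = 0.3840 / 0.6139 = 0.6255

0.63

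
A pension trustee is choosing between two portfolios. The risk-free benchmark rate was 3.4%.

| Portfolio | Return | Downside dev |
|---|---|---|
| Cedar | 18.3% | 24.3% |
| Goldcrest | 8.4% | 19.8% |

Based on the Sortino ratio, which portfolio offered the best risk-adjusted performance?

Cedar

Cedar: Sortino ratio = (18.3% − 3.4%) / 24.3% = 0.613
Goldcrest: Sortino ratio = (8.4% − 3.4%) / 19.8% = 0.253
Highest: Cedar (0.613).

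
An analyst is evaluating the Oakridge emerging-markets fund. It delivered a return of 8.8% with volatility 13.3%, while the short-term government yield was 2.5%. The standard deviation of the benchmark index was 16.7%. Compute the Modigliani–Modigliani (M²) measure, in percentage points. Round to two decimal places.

10.41

Sharpe = (Rp − Rf) / σp = (8.8% − 2.5%) / 13.3% = 0.4737
M² = Rf + Sharpe × σm = 2.5% + 0.4737 × 16.7% = 10.4108%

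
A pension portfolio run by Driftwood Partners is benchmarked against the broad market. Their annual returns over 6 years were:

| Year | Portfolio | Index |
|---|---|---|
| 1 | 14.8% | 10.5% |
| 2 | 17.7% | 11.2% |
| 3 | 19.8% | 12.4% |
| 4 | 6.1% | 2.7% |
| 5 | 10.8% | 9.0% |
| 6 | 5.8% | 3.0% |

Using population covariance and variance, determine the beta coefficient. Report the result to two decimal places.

1.34

r̄p = 12.5000%,  r̄m = 8.1333%
Cov = Σ(rp − r̄p)(rm − r̄m) / 6 = 20.0383
Var(rm) = Σ(rm − r̄m)² / 6 = 14.9722
β = Cov / Var = 20.0383 / 14.9722 = 1.3384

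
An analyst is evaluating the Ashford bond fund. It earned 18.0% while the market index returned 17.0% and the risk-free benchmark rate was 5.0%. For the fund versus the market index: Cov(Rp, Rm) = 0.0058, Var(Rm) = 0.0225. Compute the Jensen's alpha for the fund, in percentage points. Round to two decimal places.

β = Cov / Var = 0.0058 / 0.0225 = 0.2578
E[R] = Rf + β(Rm − Rf) = 5.0% + 0.2578 × (17.0% − 5.0%) = 8.0936%
α = Rp − E[R] = 18.0% − 8.0936% = 9.9064

9.91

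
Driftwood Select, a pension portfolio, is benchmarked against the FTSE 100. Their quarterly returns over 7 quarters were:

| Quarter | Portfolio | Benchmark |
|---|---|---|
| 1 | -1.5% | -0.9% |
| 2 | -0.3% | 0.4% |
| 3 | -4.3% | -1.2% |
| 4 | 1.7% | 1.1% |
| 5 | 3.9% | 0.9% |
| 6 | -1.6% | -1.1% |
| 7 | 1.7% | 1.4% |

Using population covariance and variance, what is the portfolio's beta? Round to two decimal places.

r̄p = -0.0571%,  r̄m = 0.0857%
Cov = Σ(rp − r̄p)(rm − r̄m) / 7 = 2.2778
Var(rm) = Σ(rm − r̄m)² / 7 = 1.0784
β = Cov / Var = 2.2778 / 1.0784 = 2.1122

2.11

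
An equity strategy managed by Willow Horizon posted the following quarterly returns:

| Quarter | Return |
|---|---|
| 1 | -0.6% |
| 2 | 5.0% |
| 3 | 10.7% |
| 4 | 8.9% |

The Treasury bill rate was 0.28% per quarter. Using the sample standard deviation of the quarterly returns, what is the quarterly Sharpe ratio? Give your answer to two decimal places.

1.14

r̄ = (-0.6 + 5 + 10.7 + 8.9) / 4 = 6.0000%
Sample std dev = √[75.0600 / 3] = 5.0020%
Sharpe = (r̄ − rf) / σ = (6.0000 − 0.28) / 5.0020 = 5.7200 / 5.0020 = 1.1435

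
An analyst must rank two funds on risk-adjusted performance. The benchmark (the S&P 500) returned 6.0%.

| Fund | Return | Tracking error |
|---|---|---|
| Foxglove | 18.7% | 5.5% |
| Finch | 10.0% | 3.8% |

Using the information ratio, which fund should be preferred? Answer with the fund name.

Foxglove: IR = (18.7% − 6.0%) / 5.5% = 2.309
Finch: IR = (10.0% − 6.0%) / 3.8% = 1.053
Highest: Foxglove (2.309).

Foxglove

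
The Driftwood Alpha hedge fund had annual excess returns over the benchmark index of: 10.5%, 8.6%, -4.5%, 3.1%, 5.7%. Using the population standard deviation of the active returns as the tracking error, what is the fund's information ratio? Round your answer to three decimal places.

0.894

μ = (10.5 + 8.6 − 4.5 + 3.1 + 5.7) / 5 = 23.40 / 5 = 4.6800%
Σ(r − μ)² = 137.0480; population σ = √(137.0480/5) = 5.2354%
IR = μ / tracking error = 4.6800 / 5.2354 = 0.8939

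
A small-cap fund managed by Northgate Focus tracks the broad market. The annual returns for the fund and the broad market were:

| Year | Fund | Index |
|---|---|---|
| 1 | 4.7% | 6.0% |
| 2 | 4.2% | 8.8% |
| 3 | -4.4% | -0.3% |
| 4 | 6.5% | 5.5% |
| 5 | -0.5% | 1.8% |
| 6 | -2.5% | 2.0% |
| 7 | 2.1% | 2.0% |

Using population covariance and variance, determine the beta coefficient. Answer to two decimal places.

r̄p = 1.4429%,  r̄m = 3.6857%
Cov = Σ(rp − r̄p)(rm − r̄m) / 7 = 9.0435
Var(rm) = Σ(rm − r̄m)² / 7 = 8.5612
β = Cov / Var = 9.0435 / 8.5612 = 1.0563

1.06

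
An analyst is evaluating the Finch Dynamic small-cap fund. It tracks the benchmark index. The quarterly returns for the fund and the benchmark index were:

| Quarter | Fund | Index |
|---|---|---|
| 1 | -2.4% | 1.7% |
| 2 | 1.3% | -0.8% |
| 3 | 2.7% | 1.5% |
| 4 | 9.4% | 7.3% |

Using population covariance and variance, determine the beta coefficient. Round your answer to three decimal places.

1.150

r̄p = 2.7500%,  r̄m = 2.4250%
Cov = Σ(rp − r̄p)(rm − r̄m) / 4 = 10.2188
Var(rm) = Σ(rm − r̄m)² / 4 = 8.8869
β = Cov / Var = 10.2188 / 8.8869 = 1.1499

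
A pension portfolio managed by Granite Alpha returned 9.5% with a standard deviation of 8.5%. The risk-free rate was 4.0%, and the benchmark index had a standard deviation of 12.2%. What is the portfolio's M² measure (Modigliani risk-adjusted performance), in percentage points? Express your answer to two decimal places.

Sharpe = (Rp − Rf) / σp = (9.5% − 4.0%) / 8.5% = 0.6471
M² = Rf + Sharpe × σm = 4.0% + 0.6471 × 12.2% = 11.8946%

11.89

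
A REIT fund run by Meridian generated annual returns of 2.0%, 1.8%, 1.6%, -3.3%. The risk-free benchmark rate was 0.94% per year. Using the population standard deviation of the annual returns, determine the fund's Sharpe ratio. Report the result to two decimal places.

Mean return μ = 2.10 / 4 = 0.5250%
Σ(r − μ)² = 19.5875; population σ = √(19.5875/4) = 2.2129%
Sharpe = (μ − rf) / σ = (0.5250 − 0.94) / 2.2129 = -0.4150 / 2.2129 = -0.1875

-0.19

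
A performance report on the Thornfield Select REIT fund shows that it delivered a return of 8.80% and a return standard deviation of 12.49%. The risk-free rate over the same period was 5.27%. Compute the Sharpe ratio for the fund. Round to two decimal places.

0.28

Sharpe = (Rp − Rf) / σp = (8.80% − 5.27%) / 12.49% = 3.53% / 12.49% = 0.2826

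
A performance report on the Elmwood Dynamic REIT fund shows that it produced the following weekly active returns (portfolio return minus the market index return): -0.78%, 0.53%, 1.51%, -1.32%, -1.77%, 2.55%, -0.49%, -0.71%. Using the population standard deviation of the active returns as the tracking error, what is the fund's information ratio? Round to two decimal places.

-0.04

r̄ = (-0.78 + 0.53 + 1.51 − 1.32 − 1.77 + 2.55 − 0.49 − 0.71) / 8 = -0.0600%
Population std dev = √[15.2626 / 8] = 1.3812%
IR = r̄ / tracking error = -0.0600 / 1.3812 = -0.0434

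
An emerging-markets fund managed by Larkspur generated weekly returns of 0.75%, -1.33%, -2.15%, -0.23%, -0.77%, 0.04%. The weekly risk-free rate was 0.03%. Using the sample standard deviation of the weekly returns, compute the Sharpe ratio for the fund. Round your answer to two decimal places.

μ = (0.75 − 1.33 − 2.15 − 0.23 − 0.77 + 0.04) / 6 = -3.690 / 6 = -0.6150%
Sample σ = √[Σ(r − μ)² / 5] = √[5.3320 / 5] = √1.0664 = 1.0327%
Sharpe = (μ − rf) / σ = (-0.6150 − 0.03) / 1.0327 = -0.6450 / 1.0327 = -0.6246

-0.62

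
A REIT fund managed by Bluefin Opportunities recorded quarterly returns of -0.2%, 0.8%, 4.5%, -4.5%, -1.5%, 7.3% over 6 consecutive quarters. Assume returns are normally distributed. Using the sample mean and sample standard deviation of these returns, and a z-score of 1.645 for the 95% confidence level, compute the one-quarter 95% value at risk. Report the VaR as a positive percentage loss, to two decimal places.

5.91

r̄ = (-0.2 + 0.8 + 4.5 − 4.5 − 1.5 + 7.3) / 6 = 6.40 / 6 = 1.0667%
Σ(r − r̄)² = 89.8933; sample σ = √(89.8933/5) = 4.2401%
VaR = −(r̄ − z·σ) = −(1.0667 − 1.645 × 4.2401) = −(-5.9083) = 5.9083%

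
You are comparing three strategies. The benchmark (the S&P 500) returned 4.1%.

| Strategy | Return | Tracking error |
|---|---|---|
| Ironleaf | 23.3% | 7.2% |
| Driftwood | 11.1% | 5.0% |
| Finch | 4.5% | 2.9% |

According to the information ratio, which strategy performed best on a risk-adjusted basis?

Ironleaf

Ironleaf: IR = (23.3% − 4.1%) / 7.2% = 2.667
Driftwood: IR = (11.1% − 4.1%) / 5.0% = 1.400
Finch: IR = (4.5% − 4.1%) / 2.9% = 0.138
Highest: Ironleaf (2.667).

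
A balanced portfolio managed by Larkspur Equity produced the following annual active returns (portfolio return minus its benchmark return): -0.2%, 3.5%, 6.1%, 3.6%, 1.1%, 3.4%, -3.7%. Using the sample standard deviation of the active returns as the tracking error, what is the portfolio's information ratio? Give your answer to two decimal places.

0.61

r̄ = (-0.2 + 3.5 + 6.1 + 3.6 + 1.1 + 3.4 − 3.7) / 7 = 1.9714%
Σ(r − r̄)² = (-0.2 − 1.9714)² + (3.5 − 1.9714)² + (6.1 − 1.9714)² + … = 61.7143
σ = √[61.7143 / 6] = 3.2071%
IR = r̄ / tracking error = 1.9714 / 3.2071 = 0.6147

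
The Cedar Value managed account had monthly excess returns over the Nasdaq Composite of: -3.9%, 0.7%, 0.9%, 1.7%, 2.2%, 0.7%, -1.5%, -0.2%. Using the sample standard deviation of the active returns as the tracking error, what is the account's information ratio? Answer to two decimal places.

0.04

μ = (-3.9 + 0.7 + 0.9 + 1.7 + 2.2 + 0.7 − 1.5 − 0.2) / 8 = 0.0750%
Σ(r − μ)² = (-3.9 − 0.0750)² + (0.7 − 0.0750)² + (0.9 − 0.0750)² + … = 26.9750
σ = √[26.9750 / 7] = 1.9631%
IR = μ / tracking error = 0.0750 / 1.9631 = 0.0382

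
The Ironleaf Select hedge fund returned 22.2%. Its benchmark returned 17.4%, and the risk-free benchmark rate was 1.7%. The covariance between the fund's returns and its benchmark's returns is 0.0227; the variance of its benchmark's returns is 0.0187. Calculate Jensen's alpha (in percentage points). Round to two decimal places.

1.44

β = Cov / Var = 0.0227 / 0.0187 = 1.2139
E[R] = Rf + β(Rm − Rf) = 1.7% + 1.2139 × (17.4% − 1.7%) = 20.7582%
α = Rp − E[R] = 22.2% − 20.7582% = 1.4418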